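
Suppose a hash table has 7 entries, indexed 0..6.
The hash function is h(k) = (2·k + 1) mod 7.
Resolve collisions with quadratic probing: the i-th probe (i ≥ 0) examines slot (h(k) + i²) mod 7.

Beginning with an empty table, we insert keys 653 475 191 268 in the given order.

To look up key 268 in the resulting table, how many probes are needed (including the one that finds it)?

653 hashes to 5; slot 5 is free -> place at 5.
475 hashes to 6; slot 6 is free -> place at 6.
191 hashes to 5; 5,6 taken -> place at 2.
268 hashes to 5; 5,6,2 taken -> place at 0.
Table: [268, ∅, 191, ∅, ∅, 653, 475]
Lookup 268: h=5, probe 5,6,2,0 → found at 0.

4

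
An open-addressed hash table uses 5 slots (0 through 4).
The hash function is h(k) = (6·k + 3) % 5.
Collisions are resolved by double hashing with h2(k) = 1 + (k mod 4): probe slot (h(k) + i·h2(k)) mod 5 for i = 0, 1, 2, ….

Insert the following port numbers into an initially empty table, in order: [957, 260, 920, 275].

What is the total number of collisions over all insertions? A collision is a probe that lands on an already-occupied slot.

Insert 957: h=0, slot 0 empty -> index 0.
Insert 260: h=3, slot 3 empty -> index 3.
Insert 920: h=3, h2=1, slot 3 occupied -> index 4.
Insert 275: h=3, h2=4, slot 3 occupied -> index 2.
Table: [957, -, 275, 260, 920]

2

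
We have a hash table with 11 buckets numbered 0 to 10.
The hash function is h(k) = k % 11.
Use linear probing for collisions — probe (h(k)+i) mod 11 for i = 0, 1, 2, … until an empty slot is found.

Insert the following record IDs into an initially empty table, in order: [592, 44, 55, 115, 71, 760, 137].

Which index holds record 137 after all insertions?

592 hashes to 9; slot 9 is free => place at 9.
44 hashes to 0; slot 0 is free => place at 0.
55 hashes to 0; 0 taken => place at 1.
115 hashes to 5; slot 5 is free => place at 5.
71 hashes to 5; 5 taken => place at 6.
760 hashes to 1; 1 taken => place at 2.
137 hashes to 5; 5,6 taken => place at 7.
Table: [44, 55, 760, ∅, ∅, 115, 71, 137, ∅, 592, ∅]

7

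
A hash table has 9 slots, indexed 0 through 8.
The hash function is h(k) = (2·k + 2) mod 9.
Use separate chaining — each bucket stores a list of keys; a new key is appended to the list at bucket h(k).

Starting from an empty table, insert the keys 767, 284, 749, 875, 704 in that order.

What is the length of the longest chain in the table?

4

767 -> bucket 6
284 -> bucket 3
749 -> bucket 6 (collision)
875 -> bucket 6 (collision)
704 -> bucket 6 (collision)
Final buckets:
0: ∅
1: ∅
2: ∅
3: 284
4: ∅
5: ∅
6: 767 -> 749 -> 875 -> 704
7: ∅
8: ∅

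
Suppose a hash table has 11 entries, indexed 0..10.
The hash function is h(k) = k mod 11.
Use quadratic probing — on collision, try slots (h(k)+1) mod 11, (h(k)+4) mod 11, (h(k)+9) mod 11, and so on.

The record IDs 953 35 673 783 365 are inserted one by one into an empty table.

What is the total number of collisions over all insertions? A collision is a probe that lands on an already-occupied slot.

6

953 hashes to 7; slot 7 is free -> place at 7.
35 hashes to 2; slot 2 is free -> place at 2.
673 hashes to 2; 2 taken -> place at 3.
783 hashes to 2; 2,3 taken -> place at 6.
365 hashes to 2; 2,3,6 taken -> place at 0.
Table: [365, ∅, 35, 673, ∅, ∅, 783, 953, ∅, ∅, ∅]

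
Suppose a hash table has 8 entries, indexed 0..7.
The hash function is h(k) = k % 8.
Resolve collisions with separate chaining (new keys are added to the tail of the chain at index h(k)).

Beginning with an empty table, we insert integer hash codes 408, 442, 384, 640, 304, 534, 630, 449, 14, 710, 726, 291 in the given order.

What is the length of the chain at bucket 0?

Insert 408: h=0, bucket 0 empty -> new chain.
Insert 442: h=2, bucket 2 empty -> new chain.
Insert 384: h=0, bucket 0 nonempty -> append to chain.
Insert 640: h=0, bucket 0 nonempty -> append to chain.
Insert 304: h=0, bucket 0 nonempty -> append to chain.
Insert 534: h=6, bucket 6 empty -> new chain.
Insert 630: h=6, bucket 6 nonempty -> append to chain.
Insert 449: h=1, bucket 1 empty -> new chain.
Insert 14: h=6, bucket 6 nonempty -> append to chain.
Insert 710: h=6, bucket 6 nonempty -> append to chain.
Insert 726: h=6, bucket 6 nonempty -> append to chain.
Insert 291: h=3, bucket 3 empty -> new chain.
Final buckets:
0: 408 -> 384 -> 640 -> 304
1: 449
2: 442
3: 291
4: .
5: .
6: 534 -> 630 -> 14 -> 710 -> 726
7: .

4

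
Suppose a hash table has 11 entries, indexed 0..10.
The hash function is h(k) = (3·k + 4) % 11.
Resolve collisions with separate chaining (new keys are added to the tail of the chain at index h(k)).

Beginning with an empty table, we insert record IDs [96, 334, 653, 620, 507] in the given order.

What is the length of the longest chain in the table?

Insert 96: h=6, bucket 6 empty → new chain.
Insert 334: h=5, bucket 5 empty → new chain.
Insert 653: h=5, bucket 5 nonempty → append to chain.
Insert 620: h=5, bucket 5 nonempty → append to chain.
Insert 507: h=7, bucket 7 empty → new chain.
Final buckets:
0: —
1: —
2: —
3: —
4: —
5: 334 -> 653 -> 620
6: 96
7: 507
8: —
9: —
10: —

3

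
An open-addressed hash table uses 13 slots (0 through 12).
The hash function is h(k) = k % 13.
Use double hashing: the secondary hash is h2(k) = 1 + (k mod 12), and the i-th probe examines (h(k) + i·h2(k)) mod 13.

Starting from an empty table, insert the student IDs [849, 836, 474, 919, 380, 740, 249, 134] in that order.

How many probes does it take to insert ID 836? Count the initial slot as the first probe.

2

849: h=4 => slot 4
836: h=4, h2=9, probe 4,0 => slot 0
474: h=6 => slot 6
919: h=9 => slot 9
380: h=3 => slot 3
740: h=12 => slot 12
249: h=2 => slot 2
134: h=4, h2=3, probe 4,7 => slot 7
Table: [836, _, 249, 380, 849, _, 474, 134, _, 919, _, _, 740]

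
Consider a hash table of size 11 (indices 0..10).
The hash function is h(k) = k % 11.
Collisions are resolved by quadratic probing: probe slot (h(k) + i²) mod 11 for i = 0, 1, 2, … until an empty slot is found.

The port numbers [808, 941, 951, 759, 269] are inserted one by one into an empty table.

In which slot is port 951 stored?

9

808 hashes to 5; slot 5 is free => place at 5.
941 hashes to 6; slot 6 is free => place at 6.
951 hashes to 5; 5,6 taken => place at 9.
759 hashes to 0; slot 0 is free => place at 0.
269 hashes to 5; 5,6,9 taken => place at 3.
Table: [759, —, —, 269, —, 808, 941, —, —, 951, —]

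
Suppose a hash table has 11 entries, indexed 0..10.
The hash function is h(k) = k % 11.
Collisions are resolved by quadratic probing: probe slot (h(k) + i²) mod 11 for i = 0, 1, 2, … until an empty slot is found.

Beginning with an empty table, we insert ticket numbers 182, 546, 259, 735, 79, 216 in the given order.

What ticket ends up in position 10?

182: h=6 -> slot 6
546: h=7 -> slot 7
259: h=6, probe 6,7,10 -> slot 10
735: h=9 -> slot 9
79: h=2 -> slot 2
216: h=7, probe 7,8 -> slot 8
Table: [_, _, 79, _, _, _, 182, 546, 216, 735, 259]

259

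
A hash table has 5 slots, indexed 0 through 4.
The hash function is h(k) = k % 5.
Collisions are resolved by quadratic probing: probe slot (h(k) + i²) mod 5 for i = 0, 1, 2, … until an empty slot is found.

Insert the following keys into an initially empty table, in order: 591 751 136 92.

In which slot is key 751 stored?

Insert 591: h=1, slot 1 empty → index 1.
Insert 751: h=1, slot 1 occupied → index 2.
Insert 136: h=1, slots 1,2 occupied → index 0.
Insert 92: h=2, slot 2 occupied → index 3.
Table: [136, 591, 751, 92, ∅]

2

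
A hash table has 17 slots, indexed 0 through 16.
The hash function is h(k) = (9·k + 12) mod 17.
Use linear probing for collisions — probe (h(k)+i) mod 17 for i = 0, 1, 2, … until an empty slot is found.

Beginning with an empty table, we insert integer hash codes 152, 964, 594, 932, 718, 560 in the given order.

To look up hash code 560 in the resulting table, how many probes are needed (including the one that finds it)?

152: h=3 -> slot 3
964: h=1 -> slot 1
594: h=3, probe 3,4 -> slot 4
932: h=2 -> slot 2
718: h=14 -> slot 14
560: h=3, probe 3,4,5 -> slot 5
Table: [., 964, 932, 152, 594, 560, ., ., ., ., ., ., ., ., 718, ., .]
Lookup 560: h=3, probe 3,4,5 → found at 5.

3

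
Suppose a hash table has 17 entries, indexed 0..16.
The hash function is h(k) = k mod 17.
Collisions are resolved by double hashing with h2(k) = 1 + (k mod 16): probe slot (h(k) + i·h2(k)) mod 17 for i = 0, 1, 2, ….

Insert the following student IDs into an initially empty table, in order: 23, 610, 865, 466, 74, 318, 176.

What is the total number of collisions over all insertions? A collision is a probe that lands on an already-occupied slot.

23: h=6 → slot 6
610: h=15 → slot 15
865: h=15, h2=2, probe 15,0 → slot 0
466: h=7 → slot 7
74: h=6, h2=11, probe 6,0,11 → slot 11
318: h=12 → slot 12
176: h=6, h2=1, probe 6,7,8 → slot 8
Table: [865, -, -, -, -, -, 23, 466, 176, -, -, 74, 318, -, -, 610, -]

5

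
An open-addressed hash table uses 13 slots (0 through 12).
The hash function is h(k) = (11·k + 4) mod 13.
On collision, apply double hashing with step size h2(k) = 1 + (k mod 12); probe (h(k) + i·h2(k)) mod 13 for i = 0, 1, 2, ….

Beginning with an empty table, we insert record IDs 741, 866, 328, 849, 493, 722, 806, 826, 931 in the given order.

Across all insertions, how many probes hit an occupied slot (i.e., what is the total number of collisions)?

741 hashes to 4; slot 4 is free -> place at 4.
866 hashes to 1; slot 1 is free -> place at 1.
328 hashes to 11; slot 11 is free -> place at 11.
849 hashes to 9; slot 9 is free -> place at 9.
493 hashes to 6; slot 6 is free -> place at 6.
722 hashes to 3; slot 3 is free -> place at 3.
806 hashes to 4, h2=3; 4 taken -> place at 7.
826 hashes to 3, h2=11; 3,1 taken -> place at 12.
931 hashes to 1, h2=8; 1,9,4,12,7 taken -> place at 2.
Table: [—, 866, 931, 722, 741, —, 493, 806, —, 849, —, 328, 826]

8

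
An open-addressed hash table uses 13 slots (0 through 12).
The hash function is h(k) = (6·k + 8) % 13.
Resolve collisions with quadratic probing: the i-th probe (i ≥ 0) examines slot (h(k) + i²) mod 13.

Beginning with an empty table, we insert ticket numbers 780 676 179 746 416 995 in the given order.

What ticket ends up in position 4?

416

Insert 780: h=8, slot 8 empty -> index 8.
Insert 676: h=8, slot 8 occupied -> index 9.
Insert 179: h=3, slot 3 empty -> index 3.
Insert 746: h=12, slot 12 empty -> index 12.
Insert 416: h=8, slots 8,9,12 occupied -> index 4.
Insert 995: h=11, slot 11 empty -> index 11.
Table: [_, _, _, 179, 416, _, _, _, 780, 676, _, 995, 746]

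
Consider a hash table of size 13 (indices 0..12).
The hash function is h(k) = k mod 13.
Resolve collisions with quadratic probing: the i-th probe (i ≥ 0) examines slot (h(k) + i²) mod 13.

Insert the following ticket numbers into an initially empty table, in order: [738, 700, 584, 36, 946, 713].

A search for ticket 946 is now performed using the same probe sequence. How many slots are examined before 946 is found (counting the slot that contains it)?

4

738 hashes to 10; slot 10 is free -> place at 10.
700 hashes to 11; slot 11 is free -> place at 11.
584 hashes to 12; slot 12 is free -> place at 12.
36 hashes to 10; 10,11 taken -> place at 1.
946 hashes to 10; 10,11,1 taken -> place at 6.
713 hashes to 11; 11,12 taken -> place at 2.
Table: [_, 36, 713, _, _, _, 946, _, _, _, 738, 700, 584]
Lookup 946: h=10, probe 10,11,1,6 → found at 6.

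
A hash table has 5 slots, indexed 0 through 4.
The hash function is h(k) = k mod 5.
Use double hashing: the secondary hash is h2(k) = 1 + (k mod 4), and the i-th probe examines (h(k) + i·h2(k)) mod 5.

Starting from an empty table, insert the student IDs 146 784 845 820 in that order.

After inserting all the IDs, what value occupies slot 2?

820

Insert 146: h=1, slot 1 empty -> index 1.
Insert 784: h=4, slot 4 empty -> index 4.
Insert 845: h=0, slot 0 empty -> index 0.
Insert 820: h=0, h2=1, slots 0,1 occupied -> index 2.
Table: [845, 146, 820, -, 784]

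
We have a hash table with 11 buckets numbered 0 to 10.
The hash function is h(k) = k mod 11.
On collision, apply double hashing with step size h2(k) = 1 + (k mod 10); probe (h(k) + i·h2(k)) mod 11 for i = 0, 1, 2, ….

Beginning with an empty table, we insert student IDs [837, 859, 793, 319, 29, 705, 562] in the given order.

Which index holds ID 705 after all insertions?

837 hashes to 1; slot 1 is free -> place at 1.
859 hashes to 1, h2=10; 1 taken -> place at 0.
793 hashes to 1, h2=4; 1 taken -> place at 5.
319 hashes to 0, h2=10; 0 taken -> place at 10.
29 hashes to 7; slot 7 is free -> place at 7.
705 hashes to 1, h2=6; 1,7 taken -> place at 2.
562 hashes to 1, h2=3; 1 taken -> place at 4.
Table: [859, 837, 705, ., 562, 793, ., 29, ., ., 319]

2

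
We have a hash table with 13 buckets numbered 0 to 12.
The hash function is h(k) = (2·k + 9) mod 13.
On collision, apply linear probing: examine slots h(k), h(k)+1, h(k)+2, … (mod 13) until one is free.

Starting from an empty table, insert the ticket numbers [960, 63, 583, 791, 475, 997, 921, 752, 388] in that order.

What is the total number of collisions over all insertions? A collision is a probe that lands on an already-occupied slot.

Insert 960: h=5, slot 5 empty -> index 5.
Insert 63: h=5, slot 5 occupied -> index 6.
Insert 583: h=5, slots 5,6 occupied -> index 7.
Insert 791: h=5, slots 5,6,7 occupied -> index 8.
Insert 475: h=10, slot 10 empty -> index 10.
Insert 997: h=1, slot 1 empty -> index 1.
Insert 921: h=5, slots 5,6,7,8 occupied -> index 9.
Insert 752: h=5, slots 5,6,7,8,9,10 occupied -> index 11.
Insert 388: h=5, slots 5,6,7,8,9,10,11 occupied -> index 12.
Table: [—, 997, —, —, —, 960, 63, 583, 791, 921, 475, 752, 388]

23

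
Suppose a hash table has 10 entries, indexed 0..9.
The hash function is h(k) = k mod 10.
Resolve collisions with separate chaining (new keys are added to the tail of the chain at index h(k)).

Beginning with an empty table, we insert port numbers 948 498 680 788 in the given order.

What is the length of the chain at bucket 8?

Insert 948: h=8, bucket 8 empty -> new chain.
Insert 498: h=8, bucket 8 nonempty -> append to chain.
Insert 680: h=0, bucket 0 empty -> new chain.
Insert 788: h=8, bucket 8 nonempty -> append to chain.
Final buckets:
0: 680
1: .
2: .
3: .
4: .
5: .
6: .
7: .
8: 948 -> 498 -> 788
9: .

3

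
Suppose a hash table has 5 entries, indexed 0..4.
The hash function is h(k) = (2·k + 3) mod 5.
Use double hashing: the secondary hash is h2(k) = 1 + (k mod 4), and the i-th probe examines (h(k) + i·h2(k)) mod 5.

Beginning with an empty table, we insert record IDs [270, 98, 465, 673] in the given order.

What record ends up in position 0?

270: h=3 → slot 3
98: h=4 → slot 4
465: h=3, h2=2, probe 3,0 → slot 0
673: h=4, h2=2, probe 4,1 → slot 1
Table: [465, 673, ∅, 270, 98]

465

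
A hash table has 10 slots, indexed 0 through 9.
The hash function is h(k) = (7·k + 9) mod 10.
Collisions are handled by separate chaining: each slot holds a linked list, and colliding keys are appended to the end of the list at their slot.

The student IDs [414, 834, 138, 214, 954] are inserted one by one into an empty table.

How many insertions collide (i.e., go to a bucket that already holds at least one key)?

Insert 414: h=7, bucket 7 empty → new chain.
Insert 834: h=7, bucket 7 nonempty → append to chain.
Insert 138: h=5, bucket 5 empty → new chain.
Insert 214: h=7, bucket 7 nonempty → append to chain.
Insert 954: h=7, bucket 7 nonempty → append to chain.
Final buckets:
0: —
1: —
2: —
3: —
4: —
5: 138
6: —
7: 414 -> 834 -> 214 -> 954
8: —
9: —

3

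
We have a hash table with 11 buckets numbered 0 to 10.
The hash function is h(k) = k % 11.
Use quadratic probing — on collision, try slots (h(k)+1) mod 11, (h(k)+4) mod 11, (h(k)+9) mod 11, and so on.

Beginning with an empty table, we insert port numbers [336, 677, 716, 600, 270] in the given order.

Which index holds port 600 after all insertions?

10

Insert 336: h=6, slot 6 empty => index 6.
Insert 677: h=6, slot 6 occupied => index 7.
Insert 716: h=1, slot 1 empty => index 1.
Insert 600: h=6, slots 6,7 occupied => index 10.
Insert 270: h=6, slots 6,7,10 occupied => index 4.
Table: [—, 716, —, —, 270, —, 336, 677, —, —, 600]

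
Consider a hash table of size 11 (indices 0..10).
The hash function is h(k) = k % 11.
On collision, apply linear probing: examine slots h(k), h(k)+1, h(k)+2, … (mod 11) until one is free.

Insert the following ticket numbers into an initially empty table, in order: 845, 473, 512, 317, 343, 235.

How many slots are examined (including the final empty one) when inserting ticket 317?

2

845 hashes to 9; slot 9 is free → place at 9.
473 hashes to 0; slot 0 is free → place at 0.
512 hashes to 6; slot 6 is free → place at 6.
317 hashes to 9; 9 taken → place at 10.
343 hashes to 2; slot 2 is free → place at 2.
235 hashes to 4; slot 4 is free → place at 4.
Table: [473, -, 343, -, 235, -, 512, -, -, 845, 317]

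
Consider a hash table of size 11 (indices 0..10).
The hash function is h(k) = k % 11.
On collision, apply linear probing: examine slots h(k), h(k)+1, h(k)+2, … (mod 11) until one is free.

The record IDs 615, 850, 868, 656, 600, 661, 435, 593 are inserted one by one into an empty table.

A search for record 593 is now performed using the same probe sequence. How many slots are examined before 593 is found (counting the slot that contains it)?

4

615 hashes to 10; slot 10 is free → place at 10.
850 hashes to 3; slot 3 is free → place at 3.
868 hashes to 10; 10 taken → place at 0.
656 hashes to 7; slot 7 is free → place at 7.
600 hashes to 6; slot 6 is free → place at 6.
661 hashes to 1; slot 1 is free → place at 1.
435 hashes to 6; 6,7 taken → place at 8.
593 hashes to 10; 10,0,1 taken → place at 2.
Table: [868, 661, 593, 850, —, —, 600, 656, 435, —, 615]
Lookup 593: h=10, probe 10,0,1,2 → found at 2.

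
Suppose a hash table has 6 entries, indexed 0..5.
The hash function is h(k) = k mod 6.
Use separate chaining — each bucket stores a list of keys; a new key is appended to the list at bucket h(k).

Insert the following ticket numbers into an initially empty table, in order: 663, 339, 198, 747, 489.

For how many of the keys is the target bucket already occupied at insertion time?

3

663 -> bucket 3
339 -> bucket 3 (collision)
198 -> bucket 0
747 -> bucket 3 (collision)
489 -> bucket 3 (collision)
Final buckets:
0: 198
1: .
2: .
3: 663 -> 339 -> 747 -> 489
4: .
5: .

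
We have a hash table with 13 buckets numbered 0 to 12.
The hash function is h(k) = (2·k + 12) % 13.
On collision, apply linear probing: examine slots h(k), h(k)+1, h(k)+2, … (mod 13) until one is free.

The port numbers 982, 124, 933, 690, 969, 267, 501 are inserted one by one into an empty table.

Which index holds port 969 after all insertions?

3

Insert 982: h=0, slot 0 empty => index 0.
Insert 124: h=0, slot 0 occupied => index 1.
Insert 933: h=6, slot 6 empty => index 6.
Insert 690: h=1, slot 1 occupied => index 2.
Insert 969: h=0, slots 0,1,2 occupied => index 3.
Insert 267: h=0, slots 0,1,2,3 occupied => index 4.
Insert 501: h=0, slots 0,1,2,3,4 occupied => index 5.
Table: [982, 124, 690, 969, 267, 501, 933, ∅, ∅, ∅, ∅, ∅, ∅]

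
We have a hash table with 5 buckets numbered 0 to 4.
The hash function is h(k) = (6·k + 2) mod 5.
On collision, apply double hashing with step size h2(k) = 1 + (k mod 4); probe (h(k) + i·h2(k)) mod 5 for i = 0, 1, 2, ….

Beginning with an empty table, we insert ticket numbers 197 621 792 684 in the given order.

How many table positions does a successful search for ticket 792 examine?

2

Insert 197: h=4, slot 4 empty -> index 4.
Insert 621: h=3, slot 3 empty -> index 3.
Insert 792: h=4, h2=1, slot 4 occupied -> index 0.
Insert 684: h=1, slot 1 empty -> index 1.
Table: [792, 684, ∅, 621, 197]
Lookup 792: h=4, h2=1, probe 4,0 → found at 0.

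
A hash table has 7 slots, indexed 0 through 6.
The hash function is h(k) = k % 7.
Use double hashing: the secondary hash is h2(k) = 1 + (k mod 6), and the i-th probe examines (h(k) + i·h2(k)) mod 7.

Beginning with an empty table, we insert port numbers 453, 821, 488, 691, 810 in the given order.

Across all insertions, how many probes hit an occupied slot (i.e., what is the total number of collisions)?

453 hashes to 5; slot 5 is free → place at 5.
821 hashes to 2; slot 2 is free → place at 2.
488 hashes to 5, h2=3; 5 taken → place at 1.
691 hashes to 5, h2=2; 5 taken → place at 0.
810 hashes to 5, h2=1; 5 taken → place at 6.
Table: [691, 488, 821, —, —, 453, 810]

3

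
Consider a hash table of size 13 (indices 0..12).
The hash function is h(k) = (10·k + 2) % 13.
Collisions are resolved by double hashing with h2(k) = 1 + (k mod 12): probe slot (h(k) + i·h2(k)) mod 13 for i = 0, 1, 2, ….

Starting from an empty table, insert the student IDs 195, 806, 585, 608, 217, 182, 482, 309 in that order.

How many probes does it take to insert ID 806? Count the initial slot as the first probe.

2

195 hashes to 2; slot 2 is free => place at 2.
806 hashes to 2, h2=3; 2 taken => place at 5.
585 hashes to 2, h2=10; 2 taken => place at 12.
608 hashes to 11; slot 11 is free => place at 11.
217 hashes to 1; slot 1 is free => place at 1.
182 hashes to 2, h2=3; 2,5 taken => place at 8.
482 hashes to 12, h2=3; 12,2,5,8,11,1 taken => place at 4.
309 hashes to 11, h2=10; 11,8,5,2,12 taken => place at 9.
Table: [-, 217, 195, -, 482, 806, -, -, 182, 309, -, 608, 585]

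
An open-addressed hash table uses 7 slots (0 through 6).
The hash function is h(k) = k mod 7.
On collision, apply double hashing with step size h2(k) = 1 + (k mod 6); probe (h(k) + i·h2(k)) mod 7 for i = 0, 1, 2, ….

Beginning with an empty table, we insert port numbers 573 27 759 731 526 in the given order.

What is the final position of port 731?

573: h=6 => slot 6
27: h=6, h2=4, probe 6,3 => slot 3
759: h=3, h2=4, probe 3,0 => slot 0
731: h=3, h2=6, probe 3,2 => slot 2
526: h=1 => slot 1
Table: [759, 526, 731, 27, ∅, ∅, 573]

2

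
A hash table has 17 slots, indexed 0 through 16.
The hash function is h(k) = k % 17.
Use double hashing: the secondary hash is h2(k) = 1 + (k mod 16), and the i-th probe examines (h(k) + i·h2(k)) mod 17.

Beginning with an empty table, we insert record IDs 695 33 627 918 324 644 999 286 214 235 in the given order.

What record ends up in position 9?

235

695 hashes to 15; slot 15 is free -> place at 15.
33 hashes to 16; slot 16 is free -> place at 16.
627 hashes to 15, h2=4; 15 taken -> place at 2.
918 hashes to 0; slot 0 is free -> place at 0.
324 hashes to 1; slot 1 is free -> place at 1.
644 hashes to 15, h2=5; 15 taken -> place at 3.
999 hashes to 13; slot 13 is free -> place at 13.
286 hashes to 14; slot 14 is free -> place at 14.
214 hashes to 10; slot 10 is free -> place at 10.
235 hashes to 14, h2=12; 14 taken -> place at 9.
Table: [918, 324, 627, 644, —, —, —, —, —, 235, 214, —, —, 999, 286, 695, 33]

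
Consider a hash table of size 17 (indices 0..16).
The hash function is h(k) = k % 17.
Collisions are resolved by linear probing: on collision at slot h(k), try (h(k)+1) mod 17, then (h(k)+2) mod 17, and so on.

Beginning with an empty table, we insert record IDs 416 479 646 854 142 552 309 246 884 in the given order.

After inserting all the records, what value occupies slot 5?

309

Insert 416: h=8, slot 8 empty → index 8.
Insert 479: h=3, slot 3 empty → index 3.
Insert 646: h=0, slot 0 empty → index 0.
Insert 854: h=4, slot 4 empty → index 4.
Insert 142: h=6, slot 6 empty → index 6.
Insert 552: h=8, slot 8 occupied → index 9.
Insert 309: h=3, slots 3,4 occupied → index 5.
Insert 246: h=8, slots 8,9 occupied → index 10.
Insert 884: h=0, slot 0 occupied → index 1.
Table: [646, 884, —, 479, 854, 309, 142, —, 416, 552, 246, —, —, —, —, —, —]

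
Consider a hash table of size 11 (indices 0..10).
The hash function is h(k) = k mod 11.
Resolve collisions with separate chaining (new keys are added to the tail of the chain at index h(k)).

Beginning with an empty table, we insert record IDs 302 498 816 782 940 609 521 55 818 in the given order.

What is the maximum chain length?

3

302 -> bucket 5
498 -> bucket 3
816 -> bucket 2
782 -> bucket 1
940 -> bucket 5 (collision)
609 -> bucket 4
521 -> bucket 4 (collision)
55 -> bucket 0
818 -> bucket 4 (collision)
Final buckets:
0: 55
1: 782
2: 816
3: 498
4: 609 -> 521 -> 818
5: 302 -> 940
6: _
7: _
8: _
9: _
10: _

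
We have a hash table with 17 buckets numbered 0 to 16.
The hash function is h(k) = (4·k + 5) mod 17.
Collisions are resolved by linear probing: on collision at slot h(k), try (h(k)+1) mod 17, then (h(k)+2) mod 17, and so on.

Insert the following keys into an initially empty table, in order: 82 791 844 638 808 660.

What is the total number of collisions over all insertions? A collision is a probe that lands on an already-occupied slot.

82: h=10 -> slot 10
791: h=7 -> slot 7
844: h=15 -> slot 15
638: h=7, probe 7,8 -> slot 8
808: h=7, probe 7,8,9 -> slot 9
660: h=10, probe 10,11 -> slot 11
Table: [—, —, —, —, —, —, —, 791, 638, 808, 82, 660, —, —, —, 844, —]

4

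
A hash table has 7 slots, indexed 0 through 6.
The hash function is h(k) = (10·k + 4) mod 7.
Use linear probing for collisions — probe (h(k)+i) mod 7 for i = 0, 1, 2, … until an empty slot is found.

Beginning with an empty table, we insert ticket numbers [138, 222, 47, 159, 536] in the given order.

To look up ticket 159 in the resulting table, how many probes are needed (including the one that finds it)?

138: h=5 => slot 5
222: h=5, probe 5,6 => slot 6
47: h=5, probe 5,6,0 => slot 0
159: h=5, probe 5,6,0,1 => slot 1
536: h=2 => slot 2
Table: [47, 159, 536, —, —, 138, 222]
Lookup 159: h=5, probe 5,6,0,1 → found at 1.

4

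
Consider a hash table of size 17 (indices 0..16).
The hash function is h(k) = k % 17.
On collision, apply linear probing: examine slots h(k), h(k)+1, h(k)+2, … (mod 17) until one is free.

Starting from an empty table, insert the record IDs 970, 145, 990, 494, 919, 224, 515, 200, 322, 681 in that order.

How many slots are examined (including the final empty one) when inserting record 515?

2

970: h=1 → slot 1
145: h=9 → slot 9
990: h=4 → slot 4
494: h=1, probe 1,2 → slot 2
919: h=1, probe 1,2,3 → slot 3
224: h=3, probe 3,4,5 → slot 5
515: h=5, probe 5,6 → slot 6
200: h=13 → slot 13
322: h=16 → slot 16
681: h=1, probe 1,2,3,4,5,6,7 → slot 7
Table: [_, 970, 494, 919, 990, 224, 515, 681, _, 145, _, _, _, 200, _, _, 322]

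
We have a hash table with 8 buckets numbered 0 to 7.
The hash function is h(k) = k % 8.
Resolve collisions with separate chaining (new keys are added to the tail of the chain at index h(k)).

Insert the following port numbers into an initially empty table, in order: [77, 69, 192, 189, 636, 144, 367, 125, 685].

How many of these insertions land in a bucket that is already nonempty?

77 → bucket 5
69 → bucket 5 (collision)
192 → bucket 0
189 → bucket 5 (collision)
636 → bucket 4
144 → bucket 0 (collision)
367 → bucket 7
125 → bucket 5 (collision)
685 → bucket 5 (collision)
Final buckets:
0: 192 -> 144
1: -
2: -
3: -
4: 636
5: 77 -> 69 -> 189 -> 125 -> 685
6: -
7: 367

5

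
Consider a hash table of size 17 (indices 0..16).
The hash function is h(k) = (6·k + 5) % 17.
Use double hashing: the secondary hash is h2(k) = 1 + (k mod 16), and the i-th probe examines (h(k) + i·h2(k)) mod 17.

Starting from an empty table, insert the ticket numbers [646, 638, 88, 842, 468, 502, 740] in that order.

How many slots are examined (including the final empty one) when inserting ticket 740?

3

Insert 646: h=5, slot 5 empty => index 5.
Insert 638: h=8, slot 8 empty => index 8.
Insert 88: h=6, slot 6 empty => index 6.
Insert 842: h=8, h2=11, slot 8 occupied => index 2.
Insert 468: h=8, h2=5, slot 8 occupied => index 13.
Insert 502: h=8, h2=7, slot 8 occupied => index 15.
Insert 740: h=8, h2=5, slots 8,13 occupied => index 1.
Table: [-, 740, 842, -, -, 646, 88, -, 638, -, -, -, -, 468, -, 502, -]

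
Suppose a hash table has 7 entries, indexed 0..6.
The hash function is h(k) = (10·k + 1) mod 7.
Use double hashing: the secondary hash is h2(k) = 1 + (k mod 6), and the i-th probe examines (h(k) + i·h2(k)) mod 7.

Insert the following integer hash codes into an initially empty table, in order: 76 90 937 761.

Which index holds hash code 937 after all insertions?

0

76 hashes to 5; slot 5 is free => place at 5.
90 hashes to 5, h2=1; 5 taken => place at 6.
937 hashes to 5, h2=2; 5 taken => place at 0.
761 hashes to 2; slot 2 is free => place at 2.
Table: [937, _, 761, _, _, 76, 90]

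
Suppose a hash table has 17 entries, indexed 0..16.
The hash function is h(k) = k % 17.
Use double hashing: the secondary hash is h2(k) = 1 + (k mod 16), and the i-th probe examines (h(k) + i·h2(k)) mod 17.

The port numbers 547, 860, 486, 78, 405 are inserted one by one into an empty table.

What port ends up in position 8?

547 hashes to 3; slot 3 is free -> place at 3.
860 hashes to 10; slot 10 is free -> place at 10.
486 hashes to 10, h2=7; 10 taken -> place at 0.
78 hashes to 10, h2=15; 10 taken -> place at 8.
405 hashes to 14; slot 14 is free -> place at 14.
Table: [486, ., ., 547, ., ., ., ., 78, ., 860, ., ., ., 405, ., .]

78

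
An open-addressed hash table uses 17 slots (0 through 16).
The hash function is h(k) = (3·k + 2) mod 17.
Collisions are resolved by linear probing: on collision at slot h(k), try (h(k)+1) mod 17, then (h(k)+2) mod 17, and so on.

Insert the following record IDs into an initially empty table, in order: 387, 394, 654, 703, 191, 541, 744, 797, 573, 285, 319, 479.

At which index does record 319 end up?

387: h=7 => slot 7
394: h=11 => slot 11
654: h=9 => slot 9
703: h=3 => slot 3
191: h=14 => slot 14
541: h=10 => slot 10
744: h=7, probe 7,8 => slot 8
797: h=13 => slot 13
573: h=4 => slot 4
285: h=7, probe 7,8,9,10,11,12 => slot 12
319: h=7, probe 7,8,9,10,11,12,13,14,15 => slot 15
479: h=11, probe 11,12,13,14,15,16 => slot 16
Table: [—, —, —, 703, 573, —, —, 387, 744, 654, 541, 394, 285, 797, 191, 319, 479]

15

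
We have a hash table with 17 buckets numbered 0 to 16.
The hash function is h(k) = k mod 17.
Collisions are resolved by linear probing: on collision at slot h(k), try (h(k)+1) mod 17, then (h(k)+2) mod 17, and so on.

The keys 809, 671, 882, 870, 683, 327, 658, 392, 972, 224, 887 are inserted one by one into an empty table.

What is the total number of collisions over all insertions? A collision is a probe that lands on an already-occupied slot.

809: h=10 => slot 10
671: h=8 => slot 8
882: h=15 => slot 15
870: h=3 => slot 3
683: h=3, probe 3,4 => slot 4
327: h=4, probe 4,5 => slot 5
658: h=12 => slot 12
392: h=1 => slot 1
972: h=3, probe 3,4,5,6 => slot 6
224: h=3, probe 3,4,5,6,7 => slot 7
887: h=3, probe 3,4,5,6,7,8,9 => slot 9
Table: [∅, 392, ∅, 870, 683, 327, 972, 224, 671, 887, 809, ∅, 658, ∅, ∅, 882, ∅]

15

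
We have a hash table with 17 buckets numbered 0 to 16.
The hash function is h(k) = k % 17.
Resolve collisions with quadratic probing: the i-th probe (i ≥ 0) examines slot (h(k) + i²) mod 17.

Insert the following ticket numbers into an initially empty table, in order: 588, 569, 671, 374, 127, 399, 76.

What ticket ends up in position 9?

671

588: h=10 -> slot 10
569: h=8 -> slot 8
671: h=8, probe 8,9 -> slot 9
374: h=0 -> slot 0
127: h=8, probe 8,9,12 -> slot 12
399: h=8, probe 8,9,12,0,7 -> slot 7
76: h=8, probe 8,9,12,0,7,16 -> slot 16
Table: [374, ., ., ., ., ., ., 399, 569, 671, 588, ., 127, ., ., ., 76]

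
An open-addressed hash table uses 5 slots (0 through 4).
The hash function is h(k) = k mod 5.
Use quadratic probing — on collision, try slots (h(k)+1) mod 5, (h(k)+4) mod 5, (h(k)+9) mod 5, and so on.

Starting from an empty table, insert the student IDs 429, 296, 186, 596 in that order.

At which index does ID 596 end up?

0

429 hashes to 4; slot 4 is free => place at 4.
296 hashes to 1; slot 1 is free => place at 1.
186 hashes to 1; 1 taken => place at 2.
596 hashes to 1; 1,2 taken => place at 0.
Table: [596, 296, 186, —, 429]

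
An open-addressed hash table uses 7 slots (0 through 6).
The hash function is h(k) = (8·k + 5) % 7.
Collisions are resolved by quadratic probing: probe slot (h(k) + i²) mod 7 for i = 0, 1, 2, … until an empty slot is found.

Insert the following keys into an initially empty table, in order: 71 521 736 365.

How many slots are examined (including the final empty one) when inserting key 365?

3

71 hashes to 6; slot 6 is free → place at 6.
521 hashes to 1; slot 1 is free → place at 1.
736 hashes to 6; 6 taken → place at 0.
365 hashes to 6; 6,0 taken → place at 3.
Table: [736, 521, ., 365, ., ., 71]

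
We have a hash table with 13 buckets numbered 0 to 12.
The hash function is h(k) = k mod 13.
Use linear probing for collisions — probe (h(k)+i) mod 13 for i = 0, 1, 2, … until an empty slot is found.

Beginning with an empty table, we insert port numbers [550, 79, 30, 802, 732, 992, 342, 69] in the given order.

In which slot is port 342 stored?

8

Insert 550: h=4, slot 4 empty => index 4.
Insert 79: h=1, slot 1 empty => index 1.
Insert 30: h=4, slot 4 occupied => index 5.
Insert 802: h=9, slot 9 empty => index 9.
Insert 732: h=4, slots 4,5 occupied => index 6.
Insert 992: h=4, slots 4,5,6 occupied => index 7.
Insert 342: h=4, slots 4,5,6,7 occupied => index 8.
Insert 69: h=4, slots 4,5,6,7,8,9 occupied => index 10.
Table: [—, 79, —, —, 550, 30, 732, 992, 342, 802, 69, —, —]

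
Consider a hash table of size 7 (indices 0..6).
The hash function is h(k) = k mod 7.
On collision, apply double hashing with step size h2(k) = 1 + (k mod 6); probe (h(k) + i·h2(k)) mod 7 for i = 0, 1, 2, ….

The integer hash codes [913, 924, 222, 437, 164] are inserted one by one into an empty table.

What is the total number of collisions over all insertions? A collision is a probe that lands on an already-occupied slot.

Insert 913: h=3, slot 3 empty → index 3.
Insert 924: h=0, slot 0 empty → index 0.
Insert 222: h=5, slot 5 empty → index 5.
Insert 437: h=3, h2=6, slot 3 occupied → index 2.
Insert 164: h=3, h2=3, slot 3 occupied → index 6.
Table: [924, _, 437, 913, _, 222, 164]

2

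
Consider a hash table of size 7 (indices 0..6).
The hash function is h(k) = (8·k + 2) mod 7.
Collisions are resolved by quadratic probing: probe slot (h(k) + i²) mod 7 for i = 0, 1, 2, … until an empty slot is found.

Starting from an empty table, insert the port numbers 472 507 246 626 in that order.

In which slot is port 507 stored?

Insert 472: h=5, slot 5 empty => index 5.
Insert 507: h=5, slot 5 occupied => index 6.
Insert 246: h=3, slot 3 empty => index 3.
Insert 626: h=5, slots 5,6 occupied => index 2.
Table: [∅, ∅, 626, 246, ∅, 472, 507]

6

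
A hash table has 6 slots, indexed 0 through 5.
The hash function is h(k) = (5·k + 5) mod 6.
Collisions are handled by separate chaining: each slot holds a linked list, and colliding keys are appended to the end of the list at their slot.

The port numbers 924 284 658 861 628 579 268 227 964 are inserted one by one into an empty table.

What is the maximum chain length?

924 → bucket 5
284 → bucket 3
658 → bucket 1
861 → bucket 2
628 → bucket 1 (collision)
579 → bucket 2 (collision)
268 → bucket 1 (collision)
227 → bucket 0
964 → bucket 1 (collision)
Final buckets:
0: 227
1: 658 -> 628 -> 268 -> 964
2: 861 -> 579
3: 284
4: .
5: 924

4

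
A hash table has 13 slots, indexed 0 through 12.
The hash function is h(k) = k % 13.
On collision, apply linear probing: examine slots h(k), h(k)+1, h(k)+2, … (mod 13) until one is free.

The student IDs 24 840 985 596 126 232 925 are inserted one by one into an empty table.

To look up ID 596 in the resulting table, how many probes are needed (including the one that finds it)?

24 hashes to 11; slot 11 is free -> place at 11.
840 hashes to 8; slot 8 is free -> place at 8.
985 hashes to 10; slot 10 is free -> place at 10.
596 hashes to 11; 11 taken -> place at 12.
126 hashes to 9; slot 9 is free -> place at 9.
232 hashes to 11; 11,12 taken -> place at 0.
925 hashes to 2; slot 2 is free -> place at 2.
Table: [232, _, 925, _, _, _, _, _, 840, 126, 985, 24, 596]
Lookup 596: h=11, probe 11,12 → found at 12.

2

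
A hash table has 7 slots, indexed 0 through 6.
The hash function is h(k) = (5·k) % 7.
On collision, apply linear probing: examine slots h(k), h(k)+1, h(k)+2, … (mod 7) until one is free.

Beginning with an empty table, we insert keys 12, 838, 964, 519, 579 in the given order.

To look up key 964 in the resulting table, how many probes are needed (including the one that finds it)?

3

12 hashes to 4; slot 4 is free → place at 4.
838 hashes to 4; 4 taken → place at 5.
964 hashes to 4; 4,5 taken → place at 6.
519 hashes to 5; 5,6 taken → place at 0.
579 hashes to 4; 4,5,6,0 taken → place at 1.
Table: [519, 579, -, -, 12, 838, 964]
Lookup 964: h=4, probe 4,5,6 → found at 6.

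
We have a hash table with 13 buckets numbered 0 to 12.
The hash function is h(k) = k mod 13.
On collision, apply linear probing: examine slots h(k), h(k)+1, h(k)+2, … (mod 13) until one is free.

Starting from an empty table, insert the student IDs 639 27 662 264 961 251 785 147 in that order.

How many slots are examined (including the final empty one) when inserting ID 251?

2

Insert 639: h=2, slot 2 empty → index 2.
Insert 27: h=1, slot 1 empty → index 1.
Insert 662: h=12, slot 12 empty → index 12.
Insert 264: h=4, slot 4 empty → index 4.
Insert 961: h=12, slot 12 occupied → index 0.
Insert 251: h=4, slot 4 occupied → index 5.
Insert 785: h=5, slot 5 occupied → index 6.
Insert 147: h=4, slots 4,5,6 occupied → index 7.
Table: [961, 27, 639, -, 264, 251, 785, 147, -, -, -, -, 662]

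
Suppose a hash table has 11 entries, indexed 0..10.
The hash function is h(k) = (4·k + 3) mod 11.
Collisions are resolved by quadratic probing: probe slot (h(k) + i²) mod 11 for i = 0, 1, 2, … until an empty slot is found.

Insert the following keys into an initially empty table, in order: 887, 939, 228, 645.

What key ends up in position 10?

645

887 hashes to 9; slot 9 is free -> place at 9.
939 hashes to 8; slot 8 is free -> place at 8.
228 hashes to 2; slot 2 is free -> place at 2.
645 hashes to 9; 9 taken -> place at 10.
Table: [∅, ∅, 228, ∅, ∅, ∅, ∅, ∅, 939, 887, 645]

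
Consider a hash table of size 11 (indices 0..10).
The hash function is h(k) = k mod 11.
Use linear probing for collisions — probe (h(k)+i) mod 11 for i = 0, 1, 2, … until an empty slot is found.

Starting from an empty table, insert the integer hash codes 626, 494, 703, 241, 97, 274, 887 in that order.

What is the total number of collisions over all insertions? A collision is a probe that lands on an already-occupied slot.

10

626 hashes to 10; slot 10 is free => place at 10.
494 hashes to 10; 10 taken => place at 0.
703 hashes to 10; 10,0 taken => place at 1.
241 hashes to 10; 10,0,1 taken => place at 2.
97 hashes to 9; slot 9 is free => place at 9.
274 hashes to 10; 10,0,1,2 taken => place at 3.
887 hashes to 7; slot 7 is free => place at 7.
Table: [494, 703, 241, 274, ∅, ∅, ∅, 887, ∅, 97, 626]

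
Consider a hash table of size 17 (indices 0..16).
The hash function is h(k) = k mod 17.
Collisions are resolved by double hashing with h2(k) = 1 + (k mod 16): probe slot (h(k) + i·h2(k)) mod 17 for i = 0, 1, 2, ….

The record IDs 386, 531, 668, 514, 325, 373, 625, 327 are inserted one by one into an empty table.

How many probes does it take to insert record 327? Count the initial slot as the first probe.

3

Insert 386: h=12, slot 12 empty => index 12.
Insert 531: h=4, slot 4 empty => index 4.
Insert 668: h=5, slot 5 empty => index 5.
Insert 514: h=4, h2=3, slot 4 occupied => index 7.
Insert 325: h=2, slot 2 empty => index 2.
Insert 373: h=16, slot 16 empty => index 16.
Insert 625: h=13, slot 13 empty => index 13.
Insert 327: h=4, h2=8, slots 4,12 occupied => index 3.
Table: [., ., 325, 327, 531, 668, ., 514, ., ., ., ., 386, 625, ., ., 373]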